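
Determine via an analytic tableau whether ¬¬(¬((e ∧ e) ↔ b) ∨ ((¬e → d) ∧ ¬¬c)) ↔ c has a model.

Initial set: {(¬¬(¬((e ∧ e) ↔ b) ∨ ((¬e → d) ∧ ¬¬c)) ↔ c)}.
(¬¬(¬((e ∧ e) ↔ b) ∨ ((¬e → d) ∧ ¬¬c)) ↔ c): β-rule — branch into ¬¬(¬((e ∧ e) ↔ b) ∨ ((¬e → d) ∧ ¬¬c)), c  //  ¬¬¬(¬((e ∧ e) ↔ b) ∨ ((¬e → d) ∧ ¬¬c)), ¬c.
  branch 1 (add ¬¬(¬((e ∧ e) ↔ b) ∨ ((¬e → d) ∧ ¬¬c)), c):
    ¬¬(¬((e ∧ e) ↔ b) ∨ ((¬e → d) ∧ ¬¬c)): drop double negation, giving (¬((e ∧ e) ↔ b) ∨ ((¬e → d) ∧ ¬¬c)).
    (¬((e ∧ e) ↔ b) ∨ ((¬e → d) ∧ ¬¬c)): β-rule — branch into ¬((e ∧ e) ↔ b)  //  ((¬e → d) ∧ ¬¬c).
      branch 1.1 (add ¬((e ∧ e) ↔ b)):
        ¬((e ∧ e) ↔ b): β-rule — branch into (e ∧ e), ¬b  //  ¬(e ∧ e), b.
          branch 1.1.1 (add (e ∧ e), ¬b):
            (e ∧ e): α-rule — add e, e.
            ○ open, literals {b=F, c=T, e=T}.
          branch 1.1.2 (add ¬(e ∧ e), b):
            ¬(e ∧ e): β-rule — branch into ¬e  //  ¬e.
              branch 1.1.2.1 (add ¬e):
                ○ open, literals {b=T, c=T, e=F}.
              branch 1.1.2.2 (add ¬e):
                ○ open, literals {b=T, c=T, e=F}.
      branch 1.2 (add ((¬e → d) ∧ ¬¬c)):
        ((¬e → d) ∧ ¬¬c): α-rule — add (¬e → d), ¬¬c.
        ¬¬c: drop double negation, giving c.
        (¬e → d): β-rule — branch into ¬¬e  //  d.
          branch 1.2.1 (add ¬¬e):
            ○ open, literals {c=T, e=T}.
          branch 1.2.2 (add d):
            ○ open, literals {c=T, d=T}.
  branch 2 (add ¬¬¬(¬((e ∧ e) ↔ b) ∨ ((¬e → d) ∧ ¬¬c)), ¬c):
    ¬¬¬(¬((e ∧ e) ↔ b) ∨ ((¬e → d) ∧ ¬¬c)): drop double negation, giving ¬(¬((e ∧ e) ↔ b) ∨ ((¬e → d) ∧ ¬¬c)).
    ¬(¬((e ∧ e) ↔ b) ∨ ((¬e → d) ∧ ¬¬c)): α-rule — add ¬¬((e ∧ e) ↔ b), ¬((¬e → d) ∧ ¬¬c).
    ¬¬((e ∧ e) ↔ b): β-rule — branch into (e ∧ e), b  //  ¬(e ∧ e), ¬b.
      branch 2.1 (add (e ∧ e), b):
        (e ∧ e): α-rule — add e, e.
        ¬((¬e → d) ∧ ¬¬c): β-rule — branch into ¬(¬e → d)  //  ¬¬¬c.
          branch 2.1.1 (add ¬(¬e → d)):
            ¬(¬e → d): α-rule — add ¬e, ¬d.
            × closes — contains both e and ¬e.
          branch 2.1.2 (add ¬¬¬c):
            ¬¬¬c: drop double negation, giving ¬c.
            ○ open, literals {b=T, c=F, e=T}.
      branch 2.2 (add ¬(e ∧ e), ¬b):
        ¬((¬e → d) ∧ ¬¬c): β-rule — branch into ¬(¬e → d)  //  ¬¬¬c.
          branch 2.2.1 (add ¬(¬e → d)):
            ¬(¬e → d): α-rule — add ¬e, ¬d.
            ¬(e ∧ e): β-rule — branch into ¬e  //  ¬e.
              branch 2.2.1.1 (add ¬e):
                ○ open, literals {b=F, c=F, d=F, e=F}.
              branch 2.2.1.2 (add ¬e):
                ○ open, literals {b=F, c=F, d=F, e=F}.
          branch 2.2.2 (add ¬¬¬c):
            ¬¬¬c: drop double negation, giving ¬c.
            ¬(e ∧ e): β-rule — branch into ¬e  //  ¬e.
              branch 2.2.2.1 (add ¬e):
                ○ open, literals {b=F, c=F, e=F}.
              branch 2.2.2.2 (add ¬e):
                ○ open, literals {b=F, c=F, e=F}.
1 branch closed, 10 open.
An open branch gives a satisfying assignment: b=F, c=T, e=T.

Satisfiable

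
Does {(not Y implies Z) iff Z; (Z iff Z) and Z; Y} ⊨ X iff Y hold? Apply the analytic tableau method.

Initial set: {((not Y implies Z) iff Z); ((Z iff Z) and Z); Y; not (X iff Y)}.
((Z iff Z) and Z): α-rule — add (Z iff Z), Z.
((not Y implies Z) iff Z): β-rule — branch into (not Y implies Z), Z  //  not (not Y implies Z), not Z.
  branch 1 (add (not Y implies Z), Z):
    not (X iff Y): β-rule — branch into X, not Y  //  not X, Y.
      branch 1.1 (add X, not Y):
        × closes — contains both Y and not Y.
      branch 1.2 (add not X, Y):
        (Z iff Z): β-rule — branch into Z, Z  //  not Z, not Z.
          branch 1.2.1 (add Z, Z):
            (not Y implies Z): β-rule — branch into not not Y  //  Z.
              branch 1.2.1.1 (add not not Y):
                ○ open, literals {X=F, Y=T, Z=T}.
              branch 1.2.1.2 (add Z):
                ○ open, literals {X=F, Y=T, Z=T}.
          branch 1.2.2 (add not Z, not Z):
            × closes — contains both Z and not Z.
  branch 2 (add not (not Y implies Z), not Z):
    × closes — contains both Z and not Z.
3 branches closed, 2 open.
An open branch gives a countermodel: X=F, Y=T, Z=T (unmentioned atoms arbitrary); the premises hold there but the conclusion fails.

No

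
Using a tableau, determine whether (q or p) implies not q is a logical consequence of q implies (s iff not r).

No

Initial set: {(q implies (s iff not r)); not ((q or p) implies not q)}.
not ((q or p) implies not q): α-rule — add (q or p), not not q.
(q implies (s iff not r)): β-rule — branch into not q  //  (s iff not r).
  branch 1 (add not q):
    × closes — contains both q and not q.
  branch 2 (add (s iff not r)):
    (q or p): β-rule — branch into q  //  p.
      branch 2.1 (add q):
        (s iff not r): β-rule — branch into s, not r  //  not s, not not r.
          branch 2.1.1 (add s, not r):
            ○ open, literals {q=1, r=0, s=1}.
          branch 2.1.2 (add not s, not not r):
            ○ open, literals {q=1, r=1, s=0}.
      branch 2.2 (add p):
        (s iff not r): β-rule — branch into s, not r  //  not s, not not r.
          branch 2.2.1 (add s, not r):
            ○ open, literals {p=1, q=1, r=0, s=1}.
          branch 2.2.2 (add not s, not not r):
            ○ open, literals {p=1, q=1, r=1, s=0}.
1 branch closed, 4 open.
An open branch gives a countermodel: q=1, r=0, s=1 (unmentioned atoms arbitrary); the premises hold there but the conclusion fails.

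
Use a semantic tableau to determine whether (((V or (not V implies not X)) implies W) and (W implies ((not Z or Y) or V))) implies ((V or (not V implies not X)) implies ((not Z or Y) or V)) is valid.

Assume the negation and expand:
Initial set: {not ((((V or (not V implies not X)) implies W) and (W implies ((not Z or Y) or V))) implies ((V or (not V implies not X)) implies ((not Z or Y) or V)))}.
not ((((V or (not V implies not X)) implies W) and (W implies ((not Z or Y) or V))) implies ((V or (not V implies not X)) implies ((not Z or Y) or V))): α-rule — add (((V or (not V implies not X)) implies W) and (W implies ((not Z or Y) or V))), not ((V or (not V implies not X)) implies ((not Z or Y) or V)).
(((V or (not V implies not X)) implies W) and (W implies ((not Z or Y) or V))): α-rule — add ((V or (not V implies not X)) implies W), (W implies ((not Z or Y) or V)).
not ((V or (not V implies not X)) implies ((not Z or Y) or V)): α-rule — add (V or (not V implies not X)), not ((not Z or Y) or V).
not ((not Z or Y) or V): α-rule — add not (not Z or Y), not V.
not (not Z or Y): α-rule — add not not Z, not Y.
((V or (not V implies not X)) implies W): β-rule — branch into not (V or (not V implies not X))  //  W.
  branch 1 (add not (V or (not V implies not X))):
    not (V or (not V implies not X)): α-rule — add not V, not (not V implies not X).
    not (not V implies not X): α-rule — add not V, not not X.
    (W implies ((not Z or Y) or V)): β-rule — branch into not W  //  ((not Z or Y) or V).
      branch 1.1 (add not W):
        (V or (not V implies not X)): β-rule — branch into V  //  (not V implies not X).
          branch 1.1.1 (add V):
            × closes — contains both V and not V.
          branch 1.1.2 (add (not V implies not X)):
            (not V implies not X): β-rule — branch into not not V  //  not X.
              branch 1.1.2.1 (add not not V):
                × closes — contains both V and not V.
              branch 1.1.2.2 (add not X):
                × closes — contains both X and not X.
      branch 1.2 (add ((not Z or Y) or V)):
        (V or (not V implies not X)): β-rule — branch into V  //  (not V implies not X).
          branch 1.2.1 (add V):
            × closes — contains both V and not V.
          branch 1.2.2 (add (not V implies not X)):
            ((not Z or Y) or V): β-rule — branch into (not Z or Y)  //  V.
              branch 1.2.2.1 (add (not Z or Y)):
                (not V implies not X): β-rule — branch into not not V  //  not X.
                  branch 1.2.2.1.1 (add not not V):
                    × closes — contains both V and not V.
                  branch 1.2.2.1.2 (add not X):
                    × closes — contains both X and not X.
              branch 1.2.2.2 (add V):
                × closes — contains both V and not V.
  branch 2 (add W):
    (W implies ((not Z or Y) or V)): β-rule — branch into not W  //  ((not Z or Y) or V).
      branch 2.1 (add not W):
        × closes — contains both W and not W.
      branch 2.2 (add ((not Z or Y) or V)):
        (V or (not V implies not X)): β-rule — branch into V  //  (not V implies not X).
          branch 2.2.1 (add V):
            × closes — contains both V and not V.
          branch 2.2.2 (add (not V implies not X)):
            ((not Z or Y) or V): β-rule — branch into (not Z or Y)  //  V.
              branch 2.2.2.1 (add (not Z or Y)):
                (not V implies not X): β-rule — branch into not not V  //  not X.
                  branch 2.2.2.1.1 (add not not V):
                    × closes — contains both V and not V.
                  branch 2.2.2.1.2 (add not X):
                    (not Z or Y): β-rule — branch into not Z  //  Y.
                      branch 2.2.2.1.2.1 (add not Z):
                        × closes — contains both Z and not Z.
                      branch 2.2.2.1.2.2 (add Y):
                        × closes — contains both Y and not Y.
              branch 2.2.2.2 (add V):
                × closes — contains both V and not V.
All 13 branches close.
Every branch closed, so the negation is unsatisfiable and the formula is valid.

Valid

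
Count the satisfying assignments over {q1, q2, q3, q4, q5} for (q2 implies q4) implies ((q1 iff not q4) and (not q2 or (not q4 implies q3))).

20

Initial set: {T ((q2 implies q4) implies ((q1 iff not q4) and (not q2 or (not q4 implies q3))))}.
T ((q2 implies q4) implies ((q1 iff not q4) and (not q2 or (not q4 implies q3)))): β-rule — branch into F (q2 implies q4)  //  T ((q1 iff not q4) and (not q2 or (not q4 implies q3))).
  branch 1 (add F (q2 implies q4)):
    F (q2 implies q4): α-rule — add T q2, F q4.
    ○ open, literals {q2=T, q4=F}.
  branch 2 (add T ((q1 iff not q4) and (not q2 or (not q4 implies q3)))):
    T ((q1 iff not q4) and (not q2 or (not q4 implies q3))): α-rule — add T (q1 iff not q4), T (not q2 or (not q4 implies q3)).
    T (q1 iff not q4): β-rule — branch into T q1, T not q4  //  F q1, F not q4.
      branch 2.1 (add T q1, T not q4):
        T (not q2 or (not q4 implies q3)): β-rule — branch into T not q2  //  T (not q4 implies q3).
          branch 2.1.1 (add T not q2):
            ○ open, literals {q1=T, q2=F, q4=F}.
          branch 2.1.2 (add T (not q4 implies q3)):
            T (not q4 implies q3): β-rule — branch into F not q4  //  T q3.
              branch 2.1.2.1 (add F not q4):
                × closes — contains both q4 and not q4.
              branch 2.1.2.2 (add T q3):
                ○ open, literals {q1=T, q3=T, q4=F}.
      branch 2.2 (add F q1, F not q4):
        T (not q2 or (not q4 implies q3)): β-rule — branch into T not q2  //  T (not q4 implies q3).
          branch 2.2.1 (add T not q2):
            ○ open, literals {q1=F, q2=F, q4=T}.
          branch 2.2.2 (add T (not q4 implies q3)):
            T (not q4 implies q3): β-rule — branch into F not q4  //  T q3.
              branch 2.2.2.1 (add F not q4):
                ○ open, literals {q1=F, q4=T}.
              branch 2.2.2.2 (add T q3):
                ○ open, literals {q1=F, q3=T, q4=T}.
1 branch closed, 6 open.
Each open branch fixes some atoms; the unmentioned ones are free. Counting distinct full assignments: branch {q2=T, q4=F} (q1, q3, q5) contributes 8 new; branch {q1=T, q2=F, q4=F} (q3, q5) contributes 4 new; branch {q1=T, q3=T, q4=F} (q2, q5) contributes 0 new; branch {q1=F, q2=F, q4=T} (q3, q5) contributes 4 new; branch {q1=F, q4=T} (q2, q3, q5) contributes 4 new; branch {q1=F, q3=T, q4=T} (q2, q5) contributes 0 new. Total: 20.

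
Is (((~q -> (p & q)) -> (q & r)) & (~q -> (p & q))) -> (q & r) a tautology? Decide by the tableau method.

Valid

Assume the negation and expand:
Initial set: {F ((((~q -> (p & q)) -> (q & r)) & (~q -> (p & q))) -> (q & r))}.
F ((((~q -> (p & q)) -> (q & r)) & (~q -> (p & q))) -> (q & r)): α-rule — add T (((~q -> (p & q)) -> (q & r)) & (~q -> (p & q))), F (q & r).
T (((~q -> (p & q)) -> (q & r)) & (~q -> (p & q))): α-rule — add T ((~q -> (p & q)) -> (q & r)), T (~q -> (p & q)).
F (q & r): β-rule — branch into F q  //  F r.
  branch 1 (add F q):
    T ((~q -> (p & q)) -> (q & r)): β-rule — branch into F (~q -> (p & q))  //  T (q & r).
      branch 1.1 (add F (~q -> (p & q))):
        F (~q -> (p & q)): α-rule — add T ~q, F (p & q).
        T (~q -> (p & q)): β-rule — branch into F ~q  //  T (p & q).
          branch 1.1.1 (add F ~q):
            × closes — contains both q and ~q.
          branch 1.1.2 (add T (p & q)):
            T (p & q): α-rule — add T p, T q.
            × closes — contains both q and ~q.
      branch 1.2 (add T (q & r)):
        T (q & r): α-rule — add T q, T r.
        × closes — contains both q and ~q.
  branch 2 (add F r):
    T ((~q -> (p & q)) -> (q & r)): β-rule — branch into F (~q -> (p & q))  //  T (q & r).
      branch 2.1 (add F (~q -> (p & q))):
        F (~q -> (p & q)): α-rule — add T ~q, F (p & q).
        T (~q -> (p & q)): β-rule — branch into F ~q  //  T (p & q).
          branch 2.1.1 (add F ~q):
            × closes — contains both q and ~q.
          branch 2.1.2 (add T (p & q)):
            T (p & q): α-rule — add T p, T q.
            × closes — contains both q and ~q.
      branch 2.2 (add T (q & r)):
        T (q & r): α-rule — add T q, T r.
        × closes — contains both r and ~r.
All 6 branches close.
Every branch closed, so the negation is unsatisfiable and the formula is valid.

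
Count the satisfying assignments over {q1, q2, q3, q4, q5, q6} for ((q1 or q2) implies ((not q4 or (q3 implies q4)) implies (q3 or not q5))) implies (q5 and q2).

20

Initial set: {(((q1 or q2) implies ((not q4 or (q3 implies q4)) implies (q3 or not q5))) implies (q5 and q2))}.
(((q1 or q2) implies ((not q4 or (q3 implies q4)) implies (q3 or not q5))) implies (q5 and q2)): β-rule — branch into not ((q1 or q2) implies ((not q4 or (q3 implies q4)) implies (q3 or not q5)))  //  (q5 and q2).
  branch 1 (add not ((q1 or q2) implies ((not q4 or (q3 implies q4)) implies (q3 or not q5)))):
    not ((q1 or q2) implies ((not q4 or (q3 implies q4)) implies (q3 or not q5))): α-rule — add (q1 or q2), not ((not q4 or (q3 implies q4)) implies (q3 or not q5)).
    not ((not q4 or (q3 implies q4)) implies (q3 or not q5)): α-rule — add (not q4 or (q3 implies q4)), not (q3 or not q5).
    not (q3 or not q5): α-rule — add not q3, not not q5.
    (q1 or q2): β-rule — branch into q1  //  q2.
      branch 1.1 (add q1):
        (not q4 or (q3 implies q4)): β-rule — branch into not q4  //  (q3 implies q4).
          branch 1.1.1 (add not q4):
            ○ open, literals {q1=T, q3=F, q4=F, q5=T}.
          branch 1.1.2 (add (q3 implies q4)):
            (q3 implies q4): β-rule — branch into not q3  //  q4.
              branch 1.1.2.1 (add not q3):
                ○ open, literals {q1=T, q3=F, q5=T}.
              branch 1.1.2.2 (add q4):
                ○ open, literals {q1=T, q3=F, q4=T, q5=T}.
      branch 1.2 (add q2):
        (not q4 or (q3 implies q4)): β-rule — branch into not q4  //  (q3 implies q4).
          branch 1.2.1 (add not q4):
            ○ open, literals {q2=T, q3=F, q4=F, q5=T}.
          branch 1.2.2 (add (q3 implies q4)):
            (q3 implies q4): β-rule — branch into not q3  //  q4.
              branch 1.2.2.1 (add not q3):
                ○ open, literals {q2=T, q3=F, q5=T}.
              branch 1.2.2.2 (add q4):
                ○ open, literals {q2=T, q3=F, q4=T, q5=T}.
  branch 2 (add (q5 and q2)):
    (q5 and q2): α-rule — add q5, q2.
    ○ open, literals {q2=T, q5=T}.
0 branches closed, 7 open.
Each open branch fixes some atoms; the unmentioned ones are free. Counting distinct full assignments: branch {q1=T, q3=F, q4=F, q5=T} (q2, q6) contributes 4 new; branch {q1=T, q3=F, q5=T} (q2, q4, q6) contributes 4 new; branch {q1=T, q3=F, q4=T, q5=T} (q2, q6) contributes 0 new; branch {q2=T, q3=F, q4=F, q5=T} (q1, q6) contributes 2 new; branch {q2=T, q3=F, q5=T} (q1, q4, q6) contributes 2 new; branch {q2=T, q3=F, q4=T, q5=T} (q1, q6) contributes 0 new; branch {q2=T, q5=T} (q1, q3, q4, q6) contributes 8 new. Total: 20.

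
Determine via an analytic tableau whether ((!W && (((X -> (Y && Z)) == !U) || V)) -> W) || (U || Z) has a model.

Initial set: {(((!W && (((X -> (Y && Z)) == !U) || V)) -> W) || (U || Z))}.
(((!W && (((X -> (Y && Z)) == !U) || V)) -> W) || (U || Z)): β-rule — branch into ((!W && (((X -> (Y && Z)) == !U) || V)) -> W)  //  (U || Z).
  branch 1 (add ((!W && (((X -> (Y && Z)) == !U) || V)) -> W)):
    ((!W && (((X -> (Y && Z)) == !U) || V)) -> W): β-rule — branch into !(!W && (((X -> (Y && Z)) == !U) || V))  //  W.
      branch 1.1 (add !(!W && (((X -> (Y && Z)) == !U) || V))):
        !(!W && (((X -> (Y && Z)) == !U) || V)): β-rule — branch into !!W  //  !(((X -> (Y && Z)) == !U) || V).
          branch 1.1.1 (add !!W):
            ○ open, literals {W=1}.
          branch 1.1.2 (add !(((X -> (Y && Z)) == !U) || V)):
            !(((X -> (Y && Z)) == !U) || V): α-rule — add !((X -> (Y && Z)) == !U), !V.
            !((X -> (Y && Z)) == !U): β-rule — branch into (X -> (Y && Z)), !!U  //  !(X -> (Y && Z)), !U.
              branch 1.1.2.1 (add (X -> (Y && Z)), !!U):
                (X -> (Y && Z)): β-rule — branch into !X  //  (Y && Z).
                  branch 1.1.2.1.1 (add !X):
                    ○ open, literals {U=1, V=0, X=0}.
                  branch 1.1.2.1.2 (add (Y && Z)):
                    (Y && Z): α-rule — add Y, Z.
                    ○ open, literals {U=1, V=0, Y=1, Z=1}.
              branch 1.1.2.2 (add !(X -> (Y && Z)), !U):
                !(X -> (Y && Z)): α-rule — add X, !(Y && Z).
                !(Y && Z): β-rule — branch into !Y  //  !Z.
                  branch 1.1.2.2.1 (add !Y):
                    ○ open, literals {U=0, V=0, X=1, Y=0}.
                  branch 1.1.2.2.2 (add !Z):
                    ○ open, literals {U=0, V=0, X=1, Z=0}.
      branch 1.2 (add W):
        ○ open, literals {W=1}.
  branch 2 (add (U || Z)):
    (U || Z): β-rule — branch into U  //  Z.
      branch 2.1 (add U):
        ○ open, literals {U=1}.
      branch 2.2 (add Z):
        ○ open, literals {Z=1}.
0 branches closed, 8 open.
An open branch gives a satisfying assignment: W=1.

Satisfiable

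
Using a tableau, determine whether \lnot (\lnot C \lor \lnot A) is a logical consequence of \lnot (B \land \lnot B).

Initial set: {\lnot (B \land \lnot B); \lnot \lnot (\lnot C \lor \lnot A)}.
\lnot (B \land \lnot B): β-rule — branch into \lnot B  //  \lnot \lnot B.
  branch 1 (add \lnot B):
    \lnot \lnot (\lnot C \lor \lnot A): β-rule — branch into \lnot C  //  \lnot A.
      branch 1.1 (add \lnot C):
        ○ open, literals {B=0, C=0}.
      branch 1.2 (add \lnot A):
        ○ open, literals {A=0, B=0}.
  branch 2 (add \lnot \lnot B):
    \lnot \lnot (\lnot C \lor \lnot A): β-rule — branch into \lnot C  //  \lnot A.
      branch 2.1 (add \lnot C):
        ○ open, literals {B=1, C=0}.
      branch 2.2 (add \lnot A):
        ○ open, literals {A=0, B=1}.
0 branches closed, 4 open.
An open branch gives a countermodel: B=0, C=0 (unmentioned atoms arbitrary); the premises hold there but the conclusion fails.

No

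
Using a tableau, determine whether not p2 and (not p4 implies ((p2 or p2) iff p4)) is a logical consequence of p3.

No

Initial set: {p3; not (not p2 and (not p4 implies ((p2 or p2) iff p4)))}.
not (not p2 and (not p4 implies ((p2 or p2) iff p4))): β-rule — branch into not not p2  //  not (not p4 implies ((p2 or p2) iff p4)).
  branch 1 (add not not p2):
    ○ open, literals {p2=T, p3=T}.
  branch 2 (add not (not p4 implies ((p2 or p2) iff p4))):
    not (not p4 implies ((p2 or p2) iff p4)): α-rule — add not p4, not ((p2 or p2) iff p4).
    not ((p2 or p2) iff p4): β-rule — branch into (p2 or p2), not p4  //  not (p2 or p2), p4.
      branch 2.1 (add (p2 or p2), not p4):
        (p2 or p2): β-rule — branch into p2  //  p2.
          branch 2.1.1 (add p2):
            ○ open, literals {p2=T, p3=T, p4=F}.
          branch 2.1.2 (add p2):
            ○ open, literals {p2=T, p3=T, p4=F}.
      branch 2.2 (add not (p2 or p2), p4):
        × closes — contains both p4 and not p4.
1 branch closed, 3 open.
An open branch gives a countermodel: p2=T, p3=T (unmentioned atoms arbitrary); the premises hold there but the conclusion fails.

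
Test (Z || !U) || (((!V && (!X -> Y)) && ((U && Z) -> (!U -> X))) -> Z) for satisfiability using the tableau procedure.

Satisfiable

Initial set: {((Z || !U) || (((!V && (!X -> Y)) && ((U && Z) -> (!U -> X))) -> Z))}.
((Z || !U) || (((!V && (!X -> Y)) && ((U && Z) -> (!U -> X))) -> Z)): β-rule — branch into (Z || !U)  //  (((!V && (!X -> Y)) && ((U && Z) -> (!U -> X))) -> Z).
  branch 1 (add (Z || !U)):
    (Z || !U): β-rule — branch into Z  //  !U.
      branch 1.1 (add Z):
        ○ open, literals {Z=T}.
      branch 1.2 (add !U):
        ○ open, literals {U=F}.
  branch 2 (add (((!V && (!X -> Y)) && ((U && Z) -> (!U -> X))) -> Z)):
    (((!V && (!X -> Y)) && ((U && Z) -> (!U -> X))) -> Z): β-rule — branch into !((!V && (!X -> Y)) && ((U && Z) -> (!U -> X)))  //  Z.
      branch 2.1 (add !((!V && (!X -> Y)) && ((U && Z) -> (!U -> X)))):
        !((!V && (!X -> Y)) && ((U && Z) -> (!U -> X))): β-rule — branch into !(!V && (!X -> Y))  //  !((U && Z) -> (!U -> X)).
          branch 2.1.1 (add !(!V && (!X -> Y))):
            !(!V && (!X -> Y)): β-rule — branch into !!V  //  !(!X -> Y).
              branch 2.1.1.1 (add !!V):
                ○ open, literals {V=T}.
              branch 2.1.1.2 (add !(!X -> Y)):
                !(!X -> Y): α-rule — add !X, !Y.
                ○ open, literals {X=F, Y=F}.
          branch 2.1.2 (add !((U && Z) -> (!U -> X))):
            !((U && Z) -> (!U -> X)): α-rule — add (U && Z), !(!U -> X).
            (U && Z): α-rule — add U, Z.
            !(!U -> X): α-rule — add !U, !X.
            × closes — contains both U and !U.
      branch 2.2 (add Z):
        ○ open, literals {Z=T}.
1 branch closed, 5 open.
An open branch gives a satisfying assignment: Z=T.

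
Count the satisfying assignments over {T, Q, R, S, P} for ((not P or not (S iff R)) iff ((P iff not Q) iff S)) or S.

Initial set: {(((not P or not (S iff R)) iff ((P iff not Q) iff S)) or S)}.
(((not P or not (S iff R)) iff ((P iff not Q) iff S)) or S): β-rule — branch into ((not P or not (S iff R)) iff ((P iff not Q) iff S))  //  S.
  branch 1 (add ((not P or not (S iff R)) iff ((P iff not Q) iff S))):
    ((not P or not (S iff R)) iff ((P iff not Q) iff S)): β-rule — branch into (not P or not (S iff R)), ((P iff not Q) iff S)  //  not (not P or not (S iff R)), not ((P iff not Q) iff S).
      branch 1.1 (add (not P or not (S iff R)), ((P iff not Q) iff S)):
        (not P or not (S iff R)): β-rule — branch into not P  //  not (S iff R).
          branch 1.1.1 (add not P):
            ((P iff not Q) iff S): β-rule — branch into (P iff not Q), S  //  not (P iff not Q), not S.
              branch 1.1.1.1 (add (P iff not Q), S):
                (P iff not Q): β-rule — branch into P, not Q  //  not P, not not Q.
                  branch 1.1.1.1.1 (add P, not Q):
                    × closes — contains both P and not P.
                  branch 1.1.1.1.2 (add not P, not not Q):
                    ○ open, literals {P=F, Q=T, S=T}.
              branch 1.1.1.2 (add not (P iff not Q), not S):
                not (P iff not Q): β-rule — branch into P, not not Q  //  not P, not Q.
                  branch 1.1.1.2.1 (add P, not not Q):
                    × closes — contains both P and not P.
                  branch 1.1.1.2.2 (add not P, not Q):
                    ○ open, literals {P=F, Q=F, S=F}.
          branch 1.1.2 (add not (S iff R)):
            ((P iff not Q) iff S): β-rule — branch into (P iff not Q), S  //  not (P iff not Q), not S.
              branch 1.1.2.1 (add (P iff not Q), S):
                not (S iff R): β-rule — branch into S, not R  //  not S, R.
                  branch 1.1.2.1.1 (add S, not R):
                    (P iff not Q): β-rule — branch into P, not Q  //  not P, not not Q.
                      branch 1.1.2.1.1.1 (add P, not Q):
                        ○ open, literals {P=T, Q=F, R=F, S=T}.
                      branch 1.1.2.1.1.2 (add not P, not not Q):
                        ○ open, literals {P=F, Q=T, R=F, S=T}.
                  branch 1.1.2.1.2 (add not S, R):
                    × closes — contains both S and not S.
              branch 1.1.2.2 (add not (P iff not Q), not S):
                not (S iff R): β-rule — branch into S, not R  //  not S, R.
                  branch 1.1.2.2.1 (add S, not R):
                    × closes — contains both S and not S.
                  branch 1.1.2.2.2 (add not S, R):
                    not (P iff not Q): β-rule — branch into P, not not Q  //  not P, not Q.
                      branch 1.1.2.2.2.1 (add P, not not Q):
                        ○ open, literals {P=T, Q=T, R=T, S=F}.
                      branch 1.1.2.2.2.2 (add not P, not Q):
                        ○ open, literals {P=F, Q=F, R=T, S=F}.
      branch 1.2 (add not (not P or not (S iff R)), not ((P iff not Q) iff S)):
        not (not P or not (S iff R)): α-rule — add not not P, not not (S iff R).
        not ((P iff not Q) iff S): β-rule — branch into (P iff not Q), not S  //  not (P iff not Q), S.
          branch 1.2.1 (add (P iff not Q), not S):
            not not (S iff R): β-rule — branch into S, R  //  not S, not R.
              branch 1.2.1.1 (add S, R):
                × closes — contains both S and not S.
              branch 1.2.1.2 (add not S, not R):
                (P iff not Q): β-rule — branch into P, not Q  //  not P, not not Q.
                  branch 1.2.1.2.1 (add P, not Q):
                    ○ open, literals {P=T, Q=F, R=F, S=F}.
                  branch 1.2.1.2.2 (add not P, not not Q):
                    × closes — contains both P and not P.
          branch 1.2.2 (add not (P iff not Q), S):
            not not (S iff R): β-rule — branch into S, R  //  not S, not R.
              branch 1.2.2.1 (add S, R):
                not (P iff not Q): β-rule — branch into P, not not Q  //  not P, not Q.
                  branch 1.2.2.1.1 (add P, not not Q):
                    ○ open, literals {P=T, Q=T, R=T, S=T}.
                  branch 1.2.2.1.2 (add not P, not Q):
                    × closes — contains both P and not P.
              branch 1.2.2.2 (add not S, not R):
                × closes — contains both S and not S.
  branch 2 (add S):
    ○ open, literals {S=T}.
8 branches closed, 9 open.
Each open branch fixes some atoms; the unmentioned ones are free. Counting distinct full assignments: branch {P=F, Q=T, S=T} (T, R) contributes 4 new; branch {P=F, Q=F, S=F} (T, R) contributes 4 new; branch {P=T, Q=F, R=F, S=T} (T) contributes 2 new; branch {P=F, Q=T, R=F, S=T} (T) contributes 0 new; branch {P=T, Q=T, R=T, S=F} (T) contributes 2 new; branch {P=F, Q=F, R=T, S=F} (T) contributes 0 new; branch {P=T, Q=F, R=F, S=F} (T) contributes 2 new; branch {P=T, Q=T, R=T, S=T} (T) contributes 2 new; branch {S=T} (T, Q, R, P) contributes 8 new. Total: 24.

24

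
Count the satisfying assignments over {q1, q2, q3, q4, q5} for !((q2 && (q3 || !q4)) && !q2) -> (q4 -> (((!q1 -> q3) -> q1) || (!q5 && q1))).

Initial set: {(!((q2 && (q3 || !q4)) && !q2) -> (q4 -> (((!q1 -> q3) -> q1) || (!q5 && q1))))}.
(!((q2 && (q3 || !q4)) && !q2) -> (q4 -> (((!q1 -> q3) -> q1) || (!q5 && q1)))): β-rule — branch into !!((q2 && (q3 || !q4)) && !q2)  //  (q4 -> (((!q1 -> q3) -> q1) || (!q5 && q1))).
  branch 1 (add !!((q2 && (q3 || !q4)) && !q2)):
    !!((q2 && (q3 || !q4)) && !q2): α-rule — add (q2 && (q3 || !q4)), !q2.
    (q2 && (q3 || !q4)): α-rule — add q2, (q3 || !q4).
    × closes — contains both q2 and !q2.
  branch 2 (add (q4 -> (((!q1 -> q3) -> q1) || (!q5 && q1)))):
    (q4 -> (((!q1 -> q3) -> q1) || (!q5 && q1))): β-rule — branch into !q4  //  (((!q1 -> q3) -> q1) || (!q5 && q1)).
      branch 2.1 (add !q4):
        ○ open, literals {q4=0}.
      branch 2.2 (add (((!q1 -> q3) -> q1) || (!q5 && q1))):
        (((!q1 -> q3) -> q1) || (!q5 && q1)): β-rule — branch into ((!q1 -> q3) -> q1)  //  (!q5 && q1).
          branch 2.2.1 (add ((!q1 -> q3) -> q1)):
            ((!q1 -> q3) -> q1): β-rule — branch into !(!q1 -> q3)  //  q1.
              branch 2.2.1.1 (add !(!q1 -> q3)):
                !(!q1 -> q3): α-rule — add !q1, !q3.
                ○ open, literals {q1=0, q3=0}.
              branch 2.2.1.2 (add q1):
                ○ open, literals {q1=1}.
          branch 2.2.2 (add (!q5 && q1)):
            (!q5 && q1): α-rule — add !q5, q1.
            ○ open, literals {q1=1, q5=0}.
1 branch closed, 4 open.
Each open branch fixes some atoms; the unmentioned ones are free. Counting distinct full assignments: branch {q4=0} (q1, q2, q3, q5) contributes 16 new; branch {q1=0, q3=0} (q2, q4, q5) contributes 4 new; branch {q1=1} (q2, q3, q4, q5) contributes 8 new; branch {q1=1, q5=0} (q2, q3, q4) contributes 0 new. Total: 28.

28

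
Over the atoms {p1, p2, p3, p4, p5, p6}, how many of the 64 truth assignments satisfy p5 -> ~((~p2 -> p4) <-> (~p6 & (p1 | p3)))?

50

Initial set: {(p5 -> ~((~p2 -> p4) <-> (~p6 & (p1 | p3))))}.
(p5 -> ~((~p2 -> p4) <-> (~p6 & (p1 | p3)))): β-rule — branch into ~p5  //  ~((~p2 -> p4) <-> (~p6 & (p1 | p3))).
  branch 1 (add ~p5):
    ○ open, literals {p5=false}.
  branch 2 (add ~((~p2 -> p4) <-> (~p6 & (p1 | p3)))):
    ~((~p2 -> p4) <-> (~p6 & (p1 | p3))): β-rule — branch into (~p2 -> p4), ~(~p6 & (p1 | p3))  //  ~(~p2 -> p4), (~p6 & (p1 | p3)).
      branch 2.1 (add (~p2 -> p4), ~(~p6 & (p1 | p3))):
        (~p2 -> p4): β-rule — branch into ~~p2  //  p4.
          branch 2.1.1 (add ~~p2):
            ~(~p6 & (p1 | p3)): β-rule — branch into ~~p6  //  ~(p1 | p3).
              branch 2.1.1.1 (add ~~p6):
                ○ open, literals {p2=true, p6=true}.
              branch 2.1.1.2 (add ~(p1 | p3)):
                ~(p1 | p3): α-rule — add ~p1, ~p3.
                ○ open, literals {p1=false, p2=true, p3=false}.
          branch 2.1.2 (add p4):
            ~(~p6 & (p1 | p3)): β-rule — branch into ~~p6  //  ~(p1 | p3).
              branch 2.1.2.1 (add ~~p6):
                ○ open, literals {p4=true, p6=true}.
              branch 2.1.2.2 (add ~(p1 | p3)):
                ~(p1 | p3): α-rule — add ~p1, ~p3.
                ○ open, literals {p1=false, p3=false, p4=true}.
      branch 2.2 (add ~(~p2 -> p4), (~p6 & (p1 | p3))):
        ~(~p2 -> p4): α-rule — add ~p2, ~p4.
        (~p6 & (p1 | p3)): α-rule — add ~p6, (p1 | p3).
        (p1 | p3): β-rule — branch into p1  //  p3.
          branch 2.2.1 (add p1):
            ○ open, literals {p1=true, p2=false, p4=false, p6=false}.
          branch 2.2.2 (add p3):
            ○ open, literals {p2=false, p3=true, p4=false, p6=false}.
0 branches closed, 7 open.
Each open branch fixes some atoms; the unmentioned ones are free. Counting distinct full assignments: branch {p5=false} (p1, p2, p3, p4, p6) contributes 32 new; branch {p2=true, p6=true} (p1, p3, p4, p5) contributes 8 new; branch {p1=false, p2=true, p3=false} (p4, p5, p6) contributes 2 new; branch {p4=true, p6=true} (p1, p2, p3, p5) contributes 4 new; branch {p1=false, p3=false, p4=true} (p2, p5, p6) contributes 1 new; branch {p1=true, p2=false, p4=false, p6=false} (p3, p5) contributes 2 new; branch {p2=false, p3=true, p4=false, p6=false} (p1, p5) contributes 1 new. Total: 50.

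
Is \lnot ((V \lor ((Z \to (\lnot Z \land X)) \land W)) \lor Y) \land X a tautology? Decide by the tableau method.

Assume the negation and expand:
Initial set: {\lnot (\lnot ((V \lor ((Z \to (\lnot Z \land X)) \land W)) \lor Y) \land X)}.
\lnot (\lnot ((V \lor ((Z \to (\lnot Z \land X)) \land W)) \lor Y) \land X): β-rule — branch into \lnot \lnot ((V \lor ((Z \to (\lnot Z \land X)) \land W)) \lor Y)  //  \lnot X.
  branch 1 (add \lnot \lnot ((V \lor ((Z \to (\lnot Z \land X)) \land W)) \lor Y)):
    \lnot \lnot ((V \lor ((Z \to (\lnot Z \land X)) \land W)) \lor Y): β-rule — branch into (V \lor ((Z \to (\lnot Z \land X)) \land W))  //  Y.
      branch 1.1 (add (V \lor ((Z \to (\lnot Z \land X)) \land W))):
        (V \lor ((Z \to (\lnot Z \land X)) \land W)): β-rule — branch into V  //  ((Z \to (\lnot Z \land X)) \land W).
          branch 1.1.1 (add V):
            ○ open, literals {V=true}.
          branch 1.1.2 (add ((Z \to (\lnot Z \land X)) \land W)):
            ((Z \to (\lnot Z \land X)) \land W): α-rule — add (Z \to (\lnot Z \land X)), W.
            (Z \to (\lnot Z \land X)): β-rule — branch into \lnot Z  //  (\lnot Z \land X).
              branch 1.1.2.1 (add \lnot Z):
                ○ open, literals {W=true, Z=false}.
              branch 1.1.2.2 (add (\lnot Z \land X)):
                (\lnot Z \land X): α-rule — add \lnot Z, X.
                ○ open, literals {W=true, X=true, Z=false}.
      branch 1.2 (add Y):
        ○ open, literals {Y=true}.
  branch 2 (add \lnot X):
    ○ open, literals {X=false}.
0 branches closed, 5 open.
An open branch gives a countermodel: V=true (unmentioned atoms arbitrary); under it the original formula is false.

Not valid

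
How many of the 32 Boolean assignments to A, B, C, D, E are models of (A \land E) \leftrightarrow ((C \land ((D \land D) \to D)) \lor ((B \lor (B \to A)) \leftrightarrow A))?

Initial set: {((A \land E) \leftrightarrow ((C \land ((D \land D) \to D)) \lor ((B \lor (B \to A)) \leftrightarrow A)))}.
((A \land E) \leftrightarrow ((C \land ((D \land D) \to D)) \lor ((B \lor (B \to A)) \leftrightarrow A))): β-rule — branch into (A \land E), ((C \land ((D \land D) \to D)) \lor ((B \lor (B \to A)) \leftrightarrow A))  //  \lnot (A \land E), \lnot ((C \land ((D \land D) \to D)) \lor ((B \lor (B \to A)) \leftrightarrow A)).
  branch 1 (add (A \land E), ((C \land ((D \land D) \to D)) \lor ((B \lor (B \to A)) \leftrightarrow A))):
    (A \land E): α-rule — add A, E.
    ((C \land ((D \land D) \to D)) \lor ((B \lor (B \to A)) \leftrightarrow A)): β-rule — branch into (C \land ((D \land D) \to D))  //  ((B \lor (B \to A)) \leftrightarrow A).
      branch 1.1 (add (C \land ((D \land D) \to D))):
        (C \land ((D \land D) \to D)): α-rule — add C, ((D \land D) \to D).
        ((D \land D) \to D): β-rule — branch into \lnot (D \land D)  //  D.
          branch 1.1.1 (add \lnot (D \land D)):
            \lnot (D \land D): β-rule — branch into \lnot D  //  \lnot D.
              branch 1.1.1.1 (add \lnot D):
                ○ open, literals {A=true, C=true, D=false, E=true}.
              branch 1.1.1.2 (add \lnot D):
                ○ open, literals {A=true, C=true, D=false, E=true}.
          branch 1.1.2 (add D):
            ○ open, literals {A=true, C=true, D=true, E=true}.
      branch 1.2 (add ((B \lor (B \to A)) \leftrightarrow A)):
        ((B \lor (B \to A)) \leftrightarrow A): β-rule — branch into (B \lor (B \to A)), A  //  \lnot (B \lor (B \to A)), \lnot A.
          branch 1.2.1 (add (B \lor (B \to A)), A):
            (B \lor (B \to A)): β-rule — branch into B  //  (B \to A).
              branch 1.2.1.1 (add B):
                ○ open, literals {A=true, B=true, E=true}.
              branch 1.2.1.2 (add (B \to A)):
                (B \to A): β-rule — branch into \lnot B  //  A.
                  branch 1.2.1.2.1 (add \lnot B):
                    ○ open, literals {A=true, B=false, E=true}.
                  branch 1.2.1.2.2 (add A):
                    ○ open, literals {A=true, E=true}.
          branch 1.2.2 (add \lnot (B \lor (B \to A)), \lnot A):
            × closes — contains both A and \lnot A.
  branch 2 (add \lnot (A \land E), \lnot ((C \land ((D \land D) \to D)) \lor ((B \lor (B \to A)) \leftrightarrow A))):
    \lnot ((C \land ((D \land D) \to D)) \lor ((B \lor (B \to A)) \leftrightarrow A)): α-rule — add \lnot (C \land ((D \land D) \to D)), \lnot ((B \lor (B \to A)) \leftrightarrow A).
    \lnot (A \land E): β-rule — branch into \lnot A  //  \lnot E.
      branch 2.1 (add \lnot A):
        \lnot (C \land ((D \land D) \to D)): β-rule — branch into \lnot C  //  \lnot ((D \land D) \to D).
          branch 2.1.1 (add \lnot C):
            \lnot ((B \lor (B \to A)) \leftrightarrow A): β-rule — branch into (B \lor (B \to A)), \lnot A  //  \lnot (B \lor (B \to A)), A.
              branch 2.1.1.1 (add (B \lor (B \to A)), \lnot A):
                (B \lor (B \to A)): β-rule — branch into B  //  (B \to A).
                  branch 2.1.1.1.1 (add B):
                    ○ open, literals {A=false, B=true, C=false}.
                  branch 2.1.1.1.2 (add (B \to A)):
                    (B \to A): β-rule — branch into \lnot B  //  A.
                      branch 2.1.1.1.2.1 (add \lnot B):
                        ○ open, literals {A=false, B=false, C=false}.
                      branch 2.1.1.1.2.2 (add A):
                        × closes — contains both A and \lnot A.
              branch 2.1.1.2 (add \lnot (B \lor (B \to A)), A):
                × closes — contains both A and \lnot A.
          branch 2.1.2 (add \lnot ((D \land D) \to D)):
            \lnot ((D \land D) \to D): α-rule — add (D \land D), \lnot D.
            (D \land D): α-rule — add D, D.
            × closes — contains both D and \lnot D.
      branch 2.2 (add \lnot E):
        \lnot (C \land ((D \land D) \to D)): β-rule — branch into \lnot C  //  \lnot ((D \land D) \to D).
          branch 2.2.1 (add \lnot C):
            \lnot ((B \lor (B \to A)) \leftrightarrow A): β-rule — branch into (B \lor (B \to A)), \lnot A  //  \lnot (B \lor (B \to A)), A.
              branch 2.2.1.1 (add (B \lor (B \to A)), \lnot A):
                (B \lor (B \to A)): β-rule — branch into B  //  (B \to A).
                  branch 2.2.1.1.1 (add B):
                    ○ open, literals {A=false, B=true, C=false, E=false}.
                  branch 2.2.1.1.2 (add (B \to A)):
                    (B \to A): β-rule — branch into \lnot B  //  A.
                      branch 2.2.1.1.2.1 (add \lnot B):
                        ○ open, literals {A=false, B=false, C=false, E=false}.
                      branch 2.2.1.1.2.2 (add A):
                        × closes — contains both A and \lnot A.
              branch 2.2.1.2 (add \lnot (B \lor (B \to A)), A):
                \lnot (B \lor (B \to A)): α-rule — add \lnot B, \lnot (B \to A).
                \lnot (B \to A): α-rule — add B, \lnot A.
                × closes — contains both B and \lnot B.
          branch 2.2.2 (add \lnot ((D \land D) \to D)):
            \lnot ((D \land D) \to D): α-rule — add (D \land D), \lnot D.
            (D \land D): α-rule — add D, D.
            × closes — contains both D and \lnot D.
7 branches closed, 10 open.
Each open branch fixes some atoms; the unmentioned ones are free. Counting distinct full assignments: branch {A=true, C=true, D=false, E=true} (B) contributes 2 new; branch {A=true, C=true, D=false, E=true} (B) contributes 0 new; branch {A=true, C=true, D=true, E=true} (B) contributes 2 new; branch {A=true, B=true, E=true} (C, D) contributes 2 new; branch {A=true, B=false, E=true} (C, D) contributes 2 new; branch {A=true, E=true} (B, C, D) contributes 0 new; branch {A=false, B=true, C=false} (D, E) contributes 4 new; branch {A=false, B=false, C=false} (D, E) contributes 4 new; branch {A=false, B=true, C=false, E=false} (D) contributes 0 new; branch {A=false, B=false, C=false, E=false} (D) contributes 0 new. Total: 16.

16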